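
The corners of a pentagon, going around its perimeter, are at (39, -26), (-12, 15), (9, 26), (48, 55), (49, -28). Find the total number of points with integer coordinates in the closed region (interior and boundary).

2578

Using the shoelace formula, 2A = |[39·15 − (-12)·(-26)] + [(-12)·26 − 9·15] + [9·55 − 48·26] + [48·(-28) − 49·55] + [49·(-26) − 39·(-28)]| = 5148, so the area is 2574.
Summing gcd(|Δx|,|Δy|) over the edges gives the boundary count: gcd(51,41) + gcd(21,11) + gcd(39,29) + gcd(1,83) + gcd(10,2) = 1+1+1+1+2 = 6.
Pick's theorem gives I = A − B/2 + 1 = 2574 − 6/2 + 1 = 2572, so the closed region contains I + B = 2572 + 6 = 2578 lattice points.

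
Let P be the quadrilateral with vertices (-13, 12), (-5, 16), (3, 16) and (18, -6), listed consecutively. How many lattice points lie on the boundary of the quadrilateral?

The number of boundary lattice points is Σ gcd(|Δx|,|Δy|) = gcd(8,4) + gcd(8,0) + gcd(15,22) + gcd(31,18) = 4+8+1+1 = 14.

14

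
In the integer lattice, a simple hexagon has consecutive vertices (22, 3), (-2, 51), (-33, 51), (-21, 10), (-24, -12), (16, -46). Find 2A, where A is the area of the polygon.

6298

Using the shoelace formula, 2A = |(22·51 − (-2)·3) + ((-2)·51 − (-33)·51) + ((-33)·10 − (-21)·51) + ((-21)·(-12) − (-24)·10) + ((-24)·(-46) − 16·(-12)) + (16·3 − 22·(-46))| = 6298, so the area is 3149.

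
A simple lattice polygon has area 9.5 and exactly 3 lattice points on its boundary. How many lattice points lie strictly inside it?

9

Pick's theorem A = I + B/2 − 1 rearranges to I = A − B/2 + 1 = 9.5 − 3/2 + 1 = 9.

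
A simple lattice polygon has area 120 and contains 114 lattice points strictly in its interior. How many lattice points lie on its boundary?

Pick's theorem gives A = I + B/2 − 1, so B = 2(A − I + 1) = 2(120 − 114 + 1) = 14.

14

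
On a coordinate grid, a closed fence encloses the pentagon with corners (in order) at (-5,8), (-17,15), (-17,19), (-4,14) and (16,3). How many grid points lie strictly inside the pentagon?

By the shoelace formula, twice the signed area is |((-5)·15 − (-17)·8) + ((-17)·19 − (-17)·15) + ((-17)·14 − (-4)·19) + ((-4)·3 − 16·14) + (16·8 − (-5)·3)| = 262, so the area is 131.
Summing gcd(|Δx|,|Δy|) over the edges gives the boundary count: gcd(12,7) + gcd(0,4) + gcd(13,5) + gcd(20,11) + gcd(21,5) = 1+4+1+1+1 = 8.
By Pick's theorem A = I + B/2 − 1, so I = 131 − 8/2 + 1 = 128.

128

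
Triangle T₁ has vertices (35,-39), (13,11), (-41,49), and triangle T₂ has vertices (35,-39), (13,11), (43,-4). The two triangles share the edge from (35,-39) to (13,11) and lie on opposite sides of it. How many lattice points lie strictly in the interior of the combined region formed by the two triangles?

1507

The union is the simple quadrilateral with vertices (35,-39), (-41,49), (13,11), (43,-4) in order.
By the shoelace formula, twice the signed area is |(35·49 − (-41)·(-39)) + ((-41)·11 − 13·49) + (13·(-4) − 43·11) + (43·(-39) − 35·(-4))| = 3034, so the area is 1517.
Along each edge there are gcd(|Δx|,|Δy|)+1 lattice points, so counting each shared vertex once the boundary has gcd(76,88) + gcd(54,38) + gcd(30,15) + gcd(8,35) = 4+2+15+1 = 22.
By Pick's theorem I = A − B/2 + 1 = 1517 − 22/2 + 1 = 1507.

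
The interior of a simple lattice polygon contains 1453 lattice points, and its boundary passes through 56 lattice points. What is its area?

1480

By Pick's theorem, A = I + B/2 − 1 = 1453 + 56/2 − 1 = 1480.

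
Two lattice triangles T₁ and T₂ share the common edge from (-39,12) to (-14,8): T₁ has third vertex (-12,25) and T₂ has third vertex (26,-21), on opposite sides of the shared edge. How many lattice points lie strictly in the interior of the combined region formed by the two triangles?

The union is the simple quadrilateral with vertices (-39,12), (-12,25), (-14,8), (26,-21) in order.
The shoelace formula gives twice the area as |[(-39)·25 − (-12)·12] + [(-12)·8 − (-14)·25] + [(-14)·(-21) − 26·8] + [26·12 − (-39)·(-21)]| = 998, so the area is 499.
The number of boundary lattice points is Σ gcd(|Δx|,|Δy|) = gcd(27,13) + gcd(2,17) + gcd(40,29) + gcd(65,33) = 1+1+1+1 = 4.
By Pick's theorem I = A − B/2 + 1 = 499 − 4/2 + 1 = 498.

498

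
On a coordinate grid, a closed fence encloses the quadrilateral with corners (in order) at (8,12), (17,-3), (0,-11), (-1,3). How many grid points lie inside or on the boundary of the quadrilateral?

The shoelace formula gives twice the area as |(8·(-3) − 17·12) + (17·(-11) − 0·(-3)) + (0·3 − (-1)·(-11)) + ((-1)·12 − 8·3)| = 462, so the area is 231.
The number of boundary lattice points is Σ gcd(|Δx|,|Δy|) = gcd(9,15) + gcd(17,8) + gcd(1,14) + gcd(9,9) = 3+1+1+9 = 14.
Pick's theorem gives I = A − B/2 + 1 = 231 − 14/2 + 1 = 225, so the closed region contains I + B = 225 + 14 = 239 lattice points.

239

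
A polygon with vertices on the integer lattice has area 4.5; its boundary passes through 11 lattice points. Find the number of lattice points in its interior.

From Pick's theorem, I = A − B/2 + 1 = 4.5 − 11/2 + 1 = 0.

0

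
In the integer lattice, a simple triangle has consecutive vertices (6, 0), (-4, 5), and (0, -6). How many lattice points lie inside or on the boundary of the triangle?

52

The shoelace formula gives twice the area as |[6·5 − (-4)·0] + [(-4)·(-6) − 0·5] + [0·0 − 6·(-6)]| = 90, so the area is 45.
The number of boundary lattice points is Σ gcd(|Δx|,|Δy|) = gcd(10,5) + gcd(4,11) + gcd(6,6) = 5+1+6 = 12.
Pick's theorem gives I = A − B/2 + 1 = 45 − 12/2 + 1 = 40, so the closed region contains I + B = 40 + 12 = 52 lattice points.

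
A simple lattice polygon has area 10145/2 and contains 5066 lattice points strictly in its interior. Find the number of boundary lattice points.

15

Pick's theorem gives A = I + B/2 − 1, so B = 2(A − I + 1) = 2(10145/2 − 5066 + 1) = 15.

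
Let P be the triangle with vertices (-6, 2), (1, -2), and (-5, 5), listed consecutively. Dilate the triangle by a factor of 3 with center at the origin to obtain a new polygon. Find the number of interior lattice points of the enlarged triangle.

109

Using the shoelace formula, 2A = |((-6)·(-2) − 1·2) + (1·5 − (-5)·(-2)) + ((-5)·2 − (-6)·5)| = 25, so the area is 12.5.
Summing gcd(|Δx|,|Δy|) over the edges gives the boundary count: gcd(7,4) + gcd(6,7) + gcd(1,3) = 1+1+1 = 3.
Scaling by 3 multiplies the area by 3² = 9 (so the new area is 112.5) and multiplies the boundary lattice-point count by 3, giving 9.
By Pick's theorem, the interior count of the dilated polygon is 112.5 − 9/2 + 1 = 109.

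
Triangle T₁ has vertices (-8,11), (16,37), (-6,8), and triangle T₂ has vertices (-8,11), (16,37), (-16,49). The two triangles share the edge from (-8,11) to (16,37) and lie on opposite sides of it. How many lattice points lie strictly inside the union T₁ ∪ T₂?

The union is the simple quadrilateral with vertices (-8,11), (-6,8), (16,37), (-16,49) in order.
The shoelace formula gives twice the area as |((-8)·8 − (-6)·11) + ((-6)·37 − 16·8) + (16·49 − (-16)·37) + ((-16)·11 − (-8)·49)| = 1244, so the area is 622.
Summing gcd(|Δx|,|Δy|) over the edges gives the boundary count: gcd(2,3) + gcd(22,29) + gcd(32,12) + gcd(8,38) = 1+1+4+2 = 8.
By Pick's theorem I = A − B/2 + 1 = 622 − 8/2 + 1 = 619.

619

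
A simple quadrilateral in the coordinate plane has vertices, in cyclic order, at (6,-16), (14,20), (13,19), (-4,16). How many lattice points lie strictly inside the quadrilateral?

By the shoelace formula, twice the signed area is |[6·20 − 14·(-16)] + [14·19 − 13·20] + [13·16 − (-4)·19] + [(-4)·(-16) − 6·16]| = 602, so the area is 301.
Along each edge there are gcd(|Δx|,|Δy|)+1 lattice points, so counting each shared vertex once the boundary has gcd(8,36) + gcd(1,1) + gcd(17,3) + gcd(10,32) = 4+1+1+2 = 8.
Pick's theorem gives I = A − B/2 + 1 = 301 − 8/2 + 1 = 298.

298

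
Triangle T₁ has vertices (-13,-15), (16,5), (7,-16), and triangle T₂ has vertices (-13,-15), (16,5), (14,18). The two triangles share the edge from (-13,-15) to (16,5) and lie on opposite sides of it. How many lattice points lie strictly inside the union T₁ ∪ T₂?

420

The union is the simple quadrilateral with vertices (-13,-15), (7,-16), (16,5), (14,18) in order.
The shoelace formula gives twice the area as |[(-13)·(-16) − 7·(-15)] + [7·5 − 16·(-16)] + [16·18 − 14·5] + [14·(-15) − (-13)·18]| = 846, so the area is 423.
The number of boundary lattice points is Σ gcd(|Δx|,|Δy|) = gcd(20,1) + gcd(9,21) + gcd(2,13) + gcd(27,33) = 1+3+1+3 = 8.
By Pick's theorem I = A − B/2 + 1 = 423 − 8/2 + 1 = 420.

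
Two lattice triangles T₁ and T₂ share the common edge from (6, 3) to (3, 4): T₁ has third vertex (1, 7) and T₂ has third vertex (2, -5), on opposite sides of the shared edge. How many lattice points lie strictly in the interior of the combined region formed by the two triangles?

The union is the simple quadrilateral with vertices (6, 3), (1, 7), (3, 4), (2, -5) in order.
By the shoelace formula, twice the signed area is |[6·7 − 1·3] + [1·4 − 3·7] + [3·(-5) − 2·4] + [2·3 − 6·(-5)]| = 35, so the area is 35/2.
Summing gcd(|Δx|,|Δy|) over the edges gives the boundary count: gcd(5,4) + gcd(2,3) + gcd(1,9) + gcd(4,8) = 1+1+1+4 = 7.
By Pick's theorem I = A − B/2 + 1 = 35/2 − 7/2 + 1 = 15.

15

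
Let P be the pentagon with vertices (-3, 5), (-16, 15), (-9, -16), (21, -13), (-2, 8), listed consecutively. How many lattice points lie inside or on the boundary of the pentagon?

The shoelace formula gives twice the area as |[(-3)·15 − (-16)·5] + [(-16)·(-16) − (-9)·15] + [(-9)·(-13) − 21·(-16)] + [21·8 − (-2)·(-13)] + [(-2)·5 − (-3)·8]| = 1035, so the area is 517.5.
Summing gcd(|Δx|,|Δy|) over the edges gives the boundary count: gcd(13,10) + gcd(7,31) + gcd(30,3) + gcd(23,21) + gcd(1,3) = 1+1+3+1+1 = 7.
Pick's theorem gives I = A − B/2 + 1 = 517.5 − 7/2 + 1 = 515, so the closed region contains I + B = 515 + 7 = 522 lattice points.

522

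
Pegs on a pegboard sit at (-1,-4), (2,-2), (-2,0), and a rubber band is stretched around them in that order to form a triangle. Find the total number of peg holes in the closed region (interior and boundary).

10

By the shoelace formula, twice the signed area is |[(-1)·(-2) − 2·(-4)] + [2·0 − (-2)·(-2)] + [(-2)·(-4) − (-1)·0]| = 14, so the area is 7.
Summing gcd(|Δx|,|Δy|) over the edges gives the boundary count: gcd(3,2) + gcd(4,2) + gcd(1,4) = 1+2+1 = 4.
Pick's theorem gives I = A − B/2 + 1 = 7 − 4/2 + 1 = 6, so the closed region contains I + B = 6 + 4 = 10 lattice points.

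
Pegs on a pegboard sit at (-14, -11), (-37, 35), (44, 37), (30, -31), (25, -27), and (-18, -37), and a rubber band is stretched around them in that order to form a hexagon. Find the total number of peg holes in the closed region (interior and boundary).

Using the shoelace formula, 2A = |((-14)·35 − (-37)·(-11)) + ((-37)·37 − 44·35) + (44·(-31) − 30·37) + (30·(-27) − 25·(-31)) + (25·(-37) − (-18)·(-27)) + ((-18)·(-11) − (-14)·(-37))| = 8046, so the area is 4023.
Summing gcd(|Δx|,|Δy|) over the edges gives the boundary count: gcd(23,46) + gcd(81,2) + gcd(14,68) + gcd(5,4) + gcd(43,10) + gcd(4,26) = 23+1+2+1+1+2 = 30.
Pick's theorem gives I = A − B/2 + 1 = 4023 − 30/2 + 1 = 4009, so the closed region contains I + B = 4009 + 30 = 4039 lattice points.

4039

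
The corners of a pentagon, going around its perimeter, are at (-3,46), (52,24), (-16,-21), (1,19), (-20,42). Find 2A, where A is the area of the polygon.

3827

Using the shoelace formula, 2A = |[(-3)·24 − 52·46] + [52·(-21) − (-16)·24] + [(-16)·19 − 1·(-21)] + [1·42 − (-20)·19] + [(-20)·46 − (-3)·42]| = 3827, so the area is 1913.5.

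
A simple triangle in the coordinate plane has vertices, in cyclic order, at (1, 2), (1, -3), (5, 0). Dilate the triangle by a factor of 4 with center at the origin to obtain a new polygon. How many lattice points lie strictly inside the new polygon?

145

Using the shoelace formula, 2A = |(1·(-3) − 1·2) + (1·0 − 5·(-3)) + (5·2 − 1·0)| = 20, so the area is 10.
Along each edge there are gcd(|Δx|,|Δy|)+1 lattice points, so counting each shared vertex once the boundary has gcd(0,5) + gcd(4,3) + gcd(4,2) = 5+1+2 = 8.
Scaling by 4 multiplies the area by 4² = 16 (so the new area is 160) and multiplies the boundary lattice-point count by 4, giving 32.
By Pick's theorem, the interior count of the dilated polygon is 160 − 32/2 + 1 = 145.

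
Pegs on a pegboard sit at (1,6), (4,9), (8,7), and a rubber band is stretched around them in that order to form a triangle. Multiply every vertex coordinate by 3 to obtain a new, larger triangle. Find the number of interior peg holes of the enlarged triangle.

73

By the shoelace formula, twice the signed area is |[1·9 − 4·6] + [4·7 − 8·9] + [8·6 − 1·7]| = 18, so the area is 9.
Along each edge there are gcd(|Δx|,|Δy|)+1 lattice points, so counting each shared vertex once the boundary has gcd(3,3) + gcd(4,2) + gcd(7,1) = 3+2+1 = 6.
Scaling by 3 multiplies the area by 3² = 9 (so the new area is 81) and multiplies the boundary lattice-point count by 3, giving 18.
By Pick's theorem, the interior count of the dilated polygon is 81 − 18/2 + 1 = 73.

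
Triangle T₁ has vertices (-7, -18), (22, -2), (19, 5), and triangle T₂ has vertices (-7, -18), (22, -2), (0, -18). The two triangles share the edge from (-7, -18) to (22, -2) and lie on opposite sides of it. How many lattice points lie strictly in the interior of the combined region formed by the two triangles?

177

The union is the simple quadrilateral with vertices (-7, -18), (19, 5), (22, -2), (0, -18) in order.
Using the shoelace formula, 2A = |[(-7)·5 − 19·(-18)] + [19·(-2) − 22·5] + [22·(-18) − 0·(-2)] + [0·(-18) − (-7)·(-18)]| = 363, so the area is 363/2.
Along each edge there are gcd(|Δx|,|Δy|)+1 lattice points, so counting each shared vertex once the boundary has gcd(26,23) + gcd(3,7) + gcd(22,16) + gcd(7,0) = 1+1+2+7 = 11.
By Pick's theorem I = A − B/2 + 1 = 363/2 − 11/2 + 1 = 177.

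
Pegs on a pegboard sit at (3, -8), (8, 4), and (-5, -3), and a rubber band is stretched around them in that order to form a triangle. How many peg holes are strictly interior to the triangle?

Using the shoelace formula, 2A = |[3·4 − 8·(-8)] + [8·(-3) − (-5)·4] + [(-5)·(-8) − 3·(-3)]| = 121, so the area is 121/2.
The number of boundary lattice points is Σ gcd(|Δx|,|Δy|) = gcd(5,12) + gcd(13,7) + gcd(8,5) = 1+1+1 = 3.
By Pick's theorem A = I + B/2 − 1, so I = 121/2 − 3/2 + 1 = 60.

60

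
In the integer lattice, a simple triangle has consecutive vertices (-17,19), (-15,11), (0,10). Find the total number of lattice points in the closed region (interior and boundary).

By the shoelace formula, twice the signed area is |((-17)·11 − (-15)·19) + ((-15)·10 − 0·11) + (0·19 − (-17)·10)| = 118, so the area is 59.
Along each edge there are gcd(|Δx|,|Δy|)+1 lattice points, so counting each shared vertex once the boundary has gcd(2,8) + gcd(15,1) + gcd(17,9) = 2+1+1 = 4.
Pick's theorem gives I = A − B/2 + 1 = 59 − 4/2 + 1 = 58, so the closed region contains I + B = 58 + 4 = 62 lattice points.

62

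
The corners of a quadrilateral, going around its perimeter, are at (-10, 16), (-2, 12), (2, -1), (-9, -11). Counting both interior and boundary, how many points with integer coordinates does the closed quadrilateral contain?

Using the shoelace formula, 2A = |[(-10)·12 − (-2)·16] + [(-2)·(-1) − 2·12] + [2·(-11) − (-9)·(-1)] + [(-9)·16 − (-10)·(-11)]| = 395, so the area is 197.5.
The number of boundary lattice points is Σ gcd(|Δx|,|Δy|) = gcd(8,4) + gcd(4,13) + gcd(11,10) + gcd(1,27) = 4+1+1+1 = 7.
Pick's theorem gives I = A − B/2 + 1 = 197.5 − 7/2 + 1 = 195, so the closed region contains I + B = 195 + 7 = 202 lattice points.

202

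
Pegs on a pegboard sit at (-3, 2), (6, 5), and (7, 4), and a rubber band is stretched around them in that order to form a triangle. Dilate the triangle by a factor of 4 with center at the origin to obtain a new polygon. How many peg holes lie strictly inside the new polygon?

Using the shoelace formula, 2A = |((-3)·5 − 6·2) + (6·4 − 7·5) + (7·2 − (-3)·4)| = 12, so the area is 6.
Summing gcd(|Δx|,|Δy|) over the edges gives the boundary count: gcd(9,3) + gcd(1,1) + gcd(10,2) = 3+1+2 = 6.
Scaling by 4 multiplies the area by 4² = 16 (so the new area is 96) and multiplies the boundary lattice-point count by 4, giving 24.
By Pick's theorem, the interior count of the dilated polygon is 96 − 24/2 + 1 = 85.

85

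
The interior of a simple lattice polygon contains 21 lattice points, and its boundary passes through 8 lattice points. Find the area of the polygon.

Pick's theorem states A = I + B/2 − 1, so A = 21 + 8/2 − 1 = 24.

24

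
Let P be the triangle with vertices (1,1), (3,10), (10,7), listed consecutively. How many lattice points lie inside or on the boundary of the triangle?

By the shoelace formula, twice the signed area is |(1·10 − 3·1) + (3·7 − 10·10) + (10·1 − 1·7)| = 69, so the area is 69/2.
The number of boundary lattice points is Σ gcd(|Δx|,|Δy|) = gcd(2,9) + gcd(7,3) + gcd(9,6) = 1+1+3 = 5.
Pick's theorem gives I = A − B/2 + 1 = 69/2 − 5/2 + 1 = 33, so the closed region contains I + B = 33 + 5 = 38 lattice points.

38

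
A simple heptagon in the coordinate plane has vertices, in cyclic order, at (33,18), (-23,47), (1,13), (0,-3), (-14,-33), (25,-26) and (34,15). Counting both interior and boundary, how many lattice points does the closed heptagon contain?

The shoelace formula gives twice the area as |(33·47 − (-23)·18) + ((-23)·13 − 1·47) + (1·(-3) − 0·13) + (0·(-33) − (-14)·(-3)) + ((-14)·(-26) − 25·(-33)) + (25·15 − 34·(-26)) + (34·18 − 33·15)| = 4139, so the area is 4139/2.
Along each edge there are gcd(|Δx|,|Δy|)+1 lattice points, so counting each shared vertex once the boundary has gcd(56,29) + gcd(24,34) + gcd(1,16) + gcd(14,30) + gcd(39,7) + gcd(9,41) + gcd(1,3) = 1+2+1+2+1+1+1 = 9.
Pick's theorem gives I = A − B/2 + 1 = 4139/2 − 9/2 + 1 = 2066, so the closed region contains I + B = 2066 + 9 = 2075 lattice points.

2075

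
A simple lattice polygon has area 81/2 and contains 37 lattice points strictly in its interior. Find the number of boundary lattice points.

Pick's theorem gives A = I + B/2 − 1, so B = 2(A − I + 1) = 2(81/2 − 37 + 1) = 9.

9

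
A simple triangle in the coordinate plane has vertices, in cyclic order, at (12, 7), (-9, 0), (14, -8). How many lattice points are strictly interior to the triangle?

161

Using the shoelace formula, 2A = |[12·0 − (-9)·7] + [(-9)·(-8) − 14·0] + [14·7 − 12·(-8)]| = 329, so the area is 164.5.
Along each edge there are gcd(|Δx|,|Δy|)+1 lattice points, so counting each shared vertex once the boundary has gcd(21,7) + gcd(23,8) + gcd(2,15) = 7+1+1 = 9.
Pick's theorem gives I = A − B/2 + 1 = 164.5 − 9/2 + 1 = 161.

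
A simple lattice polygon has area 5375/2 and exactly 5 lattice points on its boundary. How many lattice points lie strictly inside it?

Pick's theorem A = I + B/2 − 1 rearranges to I = A − B/2 + 1 = 5375/2 − 5/2 + 1 = 2686.

2686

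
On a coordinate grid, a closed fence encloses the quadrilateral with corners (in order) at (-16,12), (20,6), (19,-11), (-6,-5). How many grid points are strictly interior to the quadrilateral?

488

The shoelace formula gives twice the area as |[(-16)·6 − 20·12] + [20·(-11) − 19·6] + [19·(-5) − (-6)·(-11)] + [(-6)·12 − (-16)·(-5)]| = 983, so the area is 983/2.
Summing gcd(|Δx|,|Δy|) over the edges gives the boundary count: gcd(36,6) + gcd(1,17) + gcd(25,6) + gcd(10,17) = 6+1+1+1 = 9.
By Pick's theorem A = I + B/2 − 1, so I = 983/2 − 9/2 + 1 = 488.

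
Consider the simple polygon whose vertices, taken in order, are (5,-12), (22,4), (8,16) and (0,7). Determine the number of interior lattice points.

311

The shoelace formula gives twice the area as |(5·4 − 22·(-12)) + (22·16 − 8·4) + (8·7 − 0·16) + (0·(-12) − 5·7)| = 625, so the area is 625/2.
The number of boundary lattice points is Σ gcd(|Δx|,|Δy|) = gcd(17,16) + gcd(14,12) + gcd(8,9) + gcd(5,19) = 1+2+1+1 = 5.
Pick's theorem gives I = A − B/2 + 1 = 625/2 − 5/2 + 1 = 311.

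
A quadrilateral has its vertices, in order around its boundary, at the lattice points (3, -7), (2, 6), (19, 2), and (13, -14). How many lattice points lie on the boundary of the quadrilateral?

5

The number of boundary lattice points is Σ gcd(|Δx|,|Δy|) = gcd(1,13) + gcd(17,4) + gcd(6,16) + gcd(10,7) = 1+1+2+1 = 5.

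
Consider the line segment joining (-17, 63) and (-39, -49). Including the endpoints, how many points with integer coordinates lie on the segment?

3

The number of lattice points on a segment between lattice points is gcd(|Δx|,|Δy|) + 1 = gcd(22,112) + 1 = 2 + 1 = 3.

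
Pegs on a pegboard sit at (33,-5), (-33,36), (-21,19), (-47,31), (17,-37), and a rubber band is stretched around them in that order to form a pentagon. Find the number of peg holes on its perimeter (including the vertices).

Along each edge there are gcd(|Δx|,|Δy|)+1 lattice points, so counting each shared vertex once the boundary has gcd(66,41) + gcd(12,17) + gcd(26,12) + gcd(64,68) + gcd(16,32) = 1+1+2+4+16 = 24.

24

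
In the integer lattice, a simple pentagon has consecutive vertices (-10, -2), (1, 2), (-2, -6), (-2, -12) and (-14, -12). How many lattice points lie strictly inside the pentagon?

By the shoelace formula, twice the signed area is |[(-10)·2 − 1·(-2)] + [1·(-6) − (-2)·2] + [(-2)·(-12) − (-2)·(-6)] + [(-2)·(-12) − (-14)·(-12)] + [(-14)·(-2) − (-10)·(-12)]| = 244, so the area is 122.
The number of boundary lattice points is Σ gcd(|Δx|,|Δy|) = gcd(11,4) + gcd(3,8) + gcd(0,6) + gcd(12,0) + gcd(4,10) = 1+1+6+12+2 = 22.
Pick's theorem gives I = A − B/2 + 1 = 122 − 22/2 + 1 = 112.

112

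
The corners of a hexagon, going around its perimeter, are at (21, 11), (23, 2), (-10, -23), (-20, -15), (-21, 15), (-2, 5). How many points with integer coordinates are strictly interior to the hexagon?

By the shoelace formula, twice the signed area is |(21·2 − 23·11) + (23·(-23) − (-10)·2) + ((-10)·(-15) − (-20)·(-23)) + ((-20)·15 − (-21)·(-15)) + ((-21)·5 − (-2)·15) + ((-2)·11 − 21·5)| = 1847, so the area is 1847/2.
The number of boundary lattice points is Σ gcd(|Δx|,|Δy|) = gcd(2,9) + gcd(33,25) + gcd(10,8) + gcd(1,30) + gcd(19,10) + gcd(23,6) = 1+1+2+1+1+1 = 7.
By Pick's theorem A = I + B/2 − 1, so I = 1847/2 − 7/2 + 1 = 921.

921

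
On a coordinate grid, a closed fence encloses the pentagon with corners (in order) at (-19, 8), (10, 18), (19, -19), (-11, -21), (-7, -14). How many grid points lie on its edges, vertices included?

7

Summing gcd(|Δx|,|Δy|) over the edges gives the boundary count: gcd(29,10) + gcd(9,37) + gcd(30,2) + gcd(4,7) + gcd(12,22) = 1+1+2+1+2 = 7.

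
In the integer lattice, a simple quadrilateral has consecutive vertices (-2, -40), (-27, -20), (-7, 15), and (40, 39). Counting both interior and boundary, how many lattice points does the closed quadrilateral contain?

By the shoelace formula, twice the signed area is |((-2)·(-20) − (-27)·(-40)) + ((-27)·15 − (-7)·(-20)) + ((-7)·39 − 40·15) + (40·(-40) − (-2)·39)| = 3980, so the area is 1990.
Summing gcd(|Δx|,|Δy|) over the edges gives the boundary count: gcd(25,20) + gcd(20,35) + gcd(47,24) + gcd(42,79) = 5+5+1+1 = 12.
Pick's theorem gives I = A − B/2 + 1 = 1990 − 12/2 + 1 = 1985, so the closed region contains I + B = 1985 + 12 = 1997 lattice points.

1997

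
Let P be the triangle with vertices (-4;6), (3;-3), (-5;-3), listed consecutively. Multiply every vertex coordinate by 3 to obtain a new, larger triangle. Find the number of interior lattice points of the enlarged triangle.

310

By the shoelace formula, twice the signed area is |((-4)·(-3) − 3·6) + (3·(-3) − (-5)·(-3)) + ((-5)·6 − (-4)·(-3))| = 72, so the area is 36.
The number of boundary lattice points is Σ gcd(|Δx|,|Δy|) = gcd(7,9) + gcd(8,0) + gcd(1,9) = 1+8+1 = 10.
Scaling by 3 multiplies the area by 3² = 9 (so the new area is 324) and multiplies the boundary lattice-point count by 3, giving 30.
By Pick's theorem, the interior count of the dilated polygon is 324 − 30/2 + 1 = 310.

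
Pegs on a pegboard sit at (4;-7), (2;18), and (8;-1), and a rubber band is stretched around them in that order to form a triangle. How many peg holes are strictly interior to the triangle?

Using the shoelace formula, 2A = |(4·18 − 2·(-7)) + (2·(-1) − 8·18) + (8·(-7) − 4·(-1))| = 112, so the area is 56.
The number of boundary lattice points is Σ gcd(|Δx|,|Δy|) = gcd(2,25) + gcd(6,19) + gcd(4,6) = 1+1+2 = 4.
Pick's theorem gives I = A − B/2 + 1 = 56 − 4/2 + 1 = 55.

55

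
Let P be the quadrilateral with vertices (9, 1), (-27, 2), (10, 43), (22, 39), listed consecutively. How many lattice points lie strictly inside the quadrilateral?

By the shoelace formula, twice the signed area is |(9·2 − (-27)·1) + ((-27)·43 − 10·2) + (10·39 − 22·43) + (22·1 − 9·39)| = 2021, so the area is 2021/2.
Along each edge there are gcd(|Δx|,|Δy|)+1 lattice points, so counting each shared vertex once the boundary has gcd(36,1) + gcd(37,41) + gcd(12,4) + gcd(13,38) = 1+1+4+1 = 7.
By Pick's theorem A = I + B/2 − 1, so I = 2021/2 − 7/2 + 1 = 1008.

1008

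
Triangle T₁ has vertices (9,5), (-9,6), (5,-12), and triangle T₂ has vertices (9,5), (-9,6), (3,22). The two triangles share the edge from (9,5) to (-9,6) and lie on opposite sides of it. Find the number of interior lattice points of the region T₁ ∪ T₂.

The union is the simple quadrilateral with vertices (9,5), (5,-12), (-9,6), (3,22) in order.
Using the shoelace formula, 2A = |[9·(-12) − 5·5] + [5·6 − (-9)·(-12)] + [(-9)·22 − 3·6] + [3·5 − 9·22]| = 610, so the area is 305.
Along each edge there are gcd(|Δx|,|Δy|)+1 lattice points, so counting each shared vertex once the boundary has gcd(4,17) + gcd(14,18) + gcd(12,16) + gcd(6,17) = 1+2+4+1 = 8.
By Pick's theorem I = A − B/2 + 1 = 305 − 8/2 + 1 = 302.

302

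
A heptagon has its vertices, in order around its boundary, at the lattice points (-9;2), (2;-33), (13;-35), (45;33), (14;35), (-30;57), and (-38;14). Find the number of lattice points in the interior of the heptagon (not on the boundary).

The shoelace formula gives twice the area as |((-9)·(-33) − 2·2) + (2·(-35) − 13·(-33)) + (13·33 − 45·(-35)) + (45·35 − 14·33) + (14·57 − (-30)·35) + ((-30)·14 − (-38)·57) + ((-38)·2 − (-9)·14)| = 7413, so the area is 3706.5.
Summing gcd(|Δx|,|Δy|) over the edges gives the boundary count: gcd(11,35) + gcd(11,2) + gcd(32,68) + gcd(31,2) + gcd(44,22) + gcd(8,43) + gcd(29,12) = 1+1+4+1+22+1+1 = 31.
By Pick's theorem A = I + B/2 − 1, so I = 3706.5 − 31/2 + 1 = 3692.

3692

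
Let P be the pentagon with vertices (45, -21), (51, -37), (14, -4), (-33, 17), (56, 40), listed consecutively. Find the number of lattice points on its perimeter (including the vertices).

6

The number of boundary lattice points is Σ gcd(|Δx|,|Δy|) = gcd(6,16) + gcd(37,33) + gcd(47,21) + gcd(89,23) + gcd(11,61) = 2+1+1+1+1 = 6.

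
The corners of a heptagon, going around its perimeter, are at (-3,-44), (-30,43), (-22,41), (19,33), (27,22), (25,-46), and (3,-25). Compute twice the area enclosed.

By the shoelace formula, twice the signed area is |[(-3)·43 − (-30)·(-44)] + [(-30)·41 − (-22)·43] + [(-22)·33 − 19·41] + [19·22 − 27·33] + [27·(-46) − 25·22] + [25·(-25) − 3·(-46)] + [3·(-44) − (-3)·(-25)]| = 6197, so the area is 6197/2.

6197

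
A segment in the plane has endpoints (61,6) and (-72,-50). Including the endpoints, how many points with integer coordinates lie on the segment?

The number of lattice points on a segment between lattice points is gcd(|Δx|,|Δy|) + 1 = gcd(133,56) + 1 = 7 + 1 = 8.

8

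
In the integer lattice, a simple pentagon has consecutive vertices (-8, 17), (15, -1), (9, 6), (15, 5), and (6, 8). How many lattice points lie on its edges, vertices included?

7

Along each edge there are gcd(|Δx|,|Δy|)+1 lattice points, so counting each shared vertex once the boundary has gcd(23,18) + gcd(6,7) + gcd(6,1) + gcd(9,3) + gcd(14,9) = 1+1+1+3+1 = 7.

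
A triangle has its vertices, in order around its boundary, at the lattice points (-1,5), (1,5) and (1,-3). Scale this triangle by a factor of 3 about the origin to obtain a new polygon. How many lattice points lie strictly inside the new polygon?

55

Using the shoelace formula, 2A = |((-1)·5 − 1·5) + (1·(-3) − 1·5) + (1·5 − (-1)·(-3))| = 16, so the area is 8.
Summing gcd(|Δx|,|Δy|) over the edges gives the boundary count: gcd(2,0) + gcd(0,8) + gcd(2,8) = 2+8+2 = 12.
Scaling by 3 multiplies the area by 3² = 9 (so the new area is 72) and multiplies the boundary lattice-point count by 3, giving 36.
By Pick's theorem, the interior count of the dilated polygon is 72 − 36/2 + 1 = 55.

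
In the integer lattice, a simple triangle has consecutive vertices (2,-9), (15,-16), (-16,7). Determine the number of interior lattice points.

The shoelace formula gives twice the area as |(2·(-16) − 15·(-9)) + (15·7 − (-16)·(-16)) + ((-16)·(-9) − 2·7)| = 82, so the area is 41.
Along each edge there are gcd(|Δx|,|Δy|)+1 lattice points, so counting each shared vertex once the boundary has gcd(13,7) + gcd(31,23) + gcd(18,16) = 1+1+2 = 4.
Pick's theorem gives I = A − B/2 + 1 = 41 − 4/2 + 1 = 40.

40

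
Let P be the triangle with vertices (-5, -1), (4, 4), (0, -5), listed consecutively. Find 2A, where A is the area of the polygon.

61

The shoelace formula gives twice the area as |[(-5)·4 − 4·(-1)] + [4·(-5) − 0·4] + [0·(-1) − (-5)·(-5)]| = 61, so the area is 61/2.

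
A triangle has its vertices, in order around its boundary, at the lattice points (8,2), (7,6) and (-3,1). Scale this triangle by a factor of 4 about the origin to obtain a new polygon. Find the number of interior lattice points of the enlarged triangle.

347

By the shoelace formula, twice the signed area is |[8·6 − 7·2] + [7·1 − (-3)·6] + [(-3)·2 − 8·1]| = 45, so the area is 45/2.
Along each edge there are gcd(|Δx|,|Δy|)+1 lattice points, so counting each shared vertex once the boundary has gcd(1,4) + gcd(10,5) + gcd(11,1) = 1+5+1 = 7.
Scaling by 4 multiplies the area by 4² = 16 (so the new area is 360) and multiplies the boundary lattice-point count by 4, giving 28.
By Pick's theorem, the interior count of the dilated polygon is 360 − 28/2 + 1 = 347.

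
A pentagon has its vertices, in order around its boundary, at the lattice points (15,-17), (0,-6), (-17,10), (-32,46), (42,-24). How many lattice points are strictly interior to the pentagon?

1083

The shoelace formula gives twice the area as |(15·(-6) − 0·(-17)) + (0·10 − (-17)·(-6)) + ((-17)·46 − (-32)·10) + ((-32)·(-24) − 42·46) + (42·(-17) − 15·(-24))| = 2172, so the area is 1086.
Along each edge there are gcd(|Δx|,|Δy|)+1 lattice points, so counting each shared vertex once the boundary has gcd(15,11) + gcd(17,16) + gcd(15,36) + gcd(74,70) + gcd(27,7) = 1+1+3+2+1 = 8.
Pick's theorem gives I = A − B/2 + 1 = 1086 − 8/2 + 1 = 1083.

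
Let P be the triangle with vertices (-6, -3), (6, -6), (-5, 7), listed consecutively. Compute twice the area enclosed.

123

By the shoelace formula, twice the signed area is |[(-6)·(-6) − 6·(-3)] + [6·7 − (-5)·(-6)] + [(-5)·(-3) − (-6)·7]| = 123, so the area is 123/2.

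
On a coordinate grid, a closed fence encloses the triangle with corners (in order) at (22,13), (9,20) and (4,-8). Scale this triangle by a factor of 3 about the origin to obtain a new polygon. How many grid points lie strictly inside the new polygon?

By the shoelace formula, twice the signed area is |(22·20 − 9·13) + (9·(-8) − 4·20) + (4·13 − 22·(-8))| = 399, so the area is 399/2.
The number of boundary lattice points is Σ gcd(|Δx|,|Δy|) = gcd(13,7) + gcd(5,28) + gcd(18,21) = 1+1+3 = 5.
Scaling by 3 multiplies the area by 3² = 9 (so the new area is 1795.5) and multiplies the boundary lattice-point count by 3, giving 15.
By Pick's theorem, the interior count of the dilated polygon is 1795.5 − 15/2 + 1 = 1789.

1789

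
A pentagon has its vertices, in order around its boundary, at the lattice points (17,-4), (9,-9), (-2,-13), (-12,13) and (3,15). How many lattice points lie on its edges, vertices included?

6

The number of boundary lattice points is Σ gcd(|Δx|,|Δy|) = gcd(8,5) + gcd(11,4) + gcd(10,26) + gcd(15,2) + gcd(14,19) = 1+1+2+1+1 = 6.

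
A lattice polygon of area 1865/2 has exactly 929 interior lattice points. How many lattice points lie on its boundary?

Pick's theorem gives A = I + B/2 − 1, so B = 2(A − I + 1) = 2(1865/2 − 929 + 1) = 9.

9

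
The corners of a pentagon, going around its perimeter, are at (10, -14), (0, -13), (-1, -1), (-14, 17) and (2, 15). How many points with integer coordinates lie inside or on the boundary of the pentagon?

Using the shoelace formula, 2A = |(10·(-13) − 0·(-14)) + (0·(-1) − (-1)·(-13)) + ((-1)·17 − (-14)·(-1)) + ((-14)·15 − 2·17) + (2·(-14) − 10·15)| = 596, so the area is 298.
Along each edge there are gcd(|Δx|,|Δy|)+1 lattice points, so counting each shared vertex once the boundary has gcd(10,1) + gcd(1,12) + gcd(13,18) + gcd(16,2) + gcd(8,29) = 1+1+1+2+1 = 6.
Pick's theorem gives I = A − B/2 + 1 = 298 − 6/2 + 1 = 296, so the closed region contains I + B = 296 + 6 = 302 lattice points.

302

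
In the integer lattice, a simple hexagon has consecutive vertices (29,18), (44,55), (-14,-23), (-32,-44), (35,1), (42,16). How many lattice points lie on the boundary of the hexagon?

9

Summing gcd(|Δx|,|Δy|) over the edges gives the boundary count: gcd(15,37) + gcd(58,78) + gcd(18,21) + gcd(67,45) + gcd(7,15) + gcd(13,2) = 1+2+3+1+1+1 = 9.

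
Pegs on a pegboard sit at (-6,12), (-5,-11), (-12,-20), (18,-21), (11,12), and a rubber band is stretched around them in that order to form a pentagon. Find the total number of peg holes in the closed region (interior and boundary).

690

The shoelace formula gives twice the area as |((-6)·(-11) − (-5)·12) + ((-5)·(-20) − (-12)·(-11)) + ((-12)·(-21) − 18·(-20)) + (18·12 − 11·(-21)) + (11·12 − (-6)·12)| = 1357, so the area is 1357/2.
The number of boundary lattice points is Σ gcd(|Δx|,|Δy|) = gcd(1,23) + gcd(7,9) + gcd(30,1) + gcd(7,33) + gcd(17,0) = 1+1+1+1+17 = 21.
Pick's theorem gives I = A − B/2 + 1 = 1357/2 − 21/2 + 1 = 669, so the closed region contains I + B = 669 + 21 = 690 lattice points.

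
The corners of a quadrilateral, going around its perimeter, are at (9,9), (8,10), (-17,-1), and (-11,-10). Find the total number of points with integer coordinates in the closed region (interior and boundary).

169

The shoelace formula gives twice the area as |[9·10 − 8·9] + [8·(-1) − (-17)·10] + [(-17)·(-10) − (-11)·(-1)] + [(-11)·9 − 9·(-10)]| = 330, so the area is 165.
Summing gcd(|Δx|,|Δy|) over the edges gives the boundary count: gcd(1,1) + gcd(25,11) + gcd(6,9) + gcd(20,19) = 1+1+3+1 = 6.
Pick's theorem gives I = A − B/2 + 1 = 165 − 6/2 + 1 = 163, so the closed region contains I + B = 163 + 6 = 169 lattice points.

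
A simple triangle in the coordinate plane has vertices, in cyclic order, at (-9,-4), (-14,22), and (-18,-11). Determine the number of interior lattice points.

The shoelace formula gives twice the area as |[(-9)·22 − (-14)·(-4)] + [(-14)·(-11) − (-18)·22] + [(-18)·(-4) − (-9)·(-11)]| = 269, so the area is 269/2.
The number of boundary lattice points is Σ gcd(|Δx|,|Δy|) = gcd(5,26) + gcd(4,33) + gcd(9,7) = 1+1+1 = 3.
Pick's theorem gives I = A − B/2 + 1 = 269/2 − 3/2 + 1 = 134.

134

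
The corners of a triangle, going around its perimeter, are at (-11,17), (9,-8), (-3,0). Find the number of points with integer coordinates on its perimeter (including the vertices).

Summing gcd(|Δx|,|Δy|) over the edges gives the boundary count: gcd(20,25) + gcd(12,8) + gcd(8,17) = 5+4+1 = 10.

10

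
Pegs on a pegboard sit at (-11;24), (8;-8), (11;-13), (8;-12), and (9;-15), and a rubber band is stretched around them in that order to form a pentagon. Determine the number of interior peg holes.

By the shoelace formula, twice the signed area is |((-11)·(-8) − 8·24) + (8·(-13) − 11·(-8)) + (11·(-12) − 8·(-13)) + (8·(-15) − 9·(-12)) + (9·24 − (-11)·(-15))| = 109, so the area is 54.5.
Summing gcd(|Δx|,|Δy|) over the edges gives the boundary count: gcd(19,32) + gcd(3,5) + gcd(3,1) + gcd(1,3) + gcd(20,39) = 1+1+1+1+1 = 5.
By Pick's theorem A = I + B/2 − 1, so I = 54.5 − 5/2 + 1 = 53.

53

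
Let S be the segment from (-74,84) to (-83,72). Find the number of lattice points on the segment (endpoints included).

4

The number of lattice points on a segment between lattice points is gcd(|Δx|,|Δy|) + 1 = gcd(9,12) + 1 = 3 + 1 = 4.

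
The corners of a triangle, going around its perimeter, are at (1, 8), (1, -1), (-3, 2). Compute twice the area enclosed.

The shoelace formula gives twice the area as |(1·(-1) − 1·8) + (1·2 − (-3)·(-1)) + ((-3)·8 − 1·2)| = 36, so the area is 18.

36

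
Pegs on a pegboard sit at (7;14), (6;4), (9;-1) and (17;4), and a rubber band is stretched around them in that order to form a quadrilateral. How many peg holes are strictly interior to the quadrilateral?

77

Using the shoelace formula, 2A = |(7·4 − 6·14) + (6·(-1) − 9·4) + (9·4 − 17·(-1)) + (17·14 − 7·4)| = 165, so the area is 165/2.
The number of boundary lattice points is Σ gcd(|Δx|,|Δy|) = gcd(1,10) + gcd(3,5) + gcd(8,5) + gcd(10,10) = 1+1+1+10 = 13.
Pick's theorem gives I = A − B/2 + 1 = 165/2 − 13/2 + 1 = 77.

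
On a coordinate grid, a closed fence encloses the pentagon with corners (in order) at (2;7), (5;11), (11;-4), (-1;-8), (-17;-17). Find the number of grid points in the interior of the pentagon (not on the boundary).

Using the shoelace formula, 2A = |[2·11 − 5·7] + [5·(-4) − 11·11] + [11·(-8) − (-1)·(-4)] + [(-1)·(-17) − (-17)·(-8)] + [(-17)·7 − 2·(-17)]| = 450, so the area is 225.
Along each edge there are gcd(|Δx|,|Δy|)+1 lattice points, so counting each shared vertex once the boundary has gcd(3,4) + gcd(6,15) + gcd(12,4) + gcd(16,9) + gcd(19,24) = 1+3+4+1+1 = 10.
By Pick's theorem A = I + B/2 − 1, so I = 225 − 10/2 + 1 = 221.

221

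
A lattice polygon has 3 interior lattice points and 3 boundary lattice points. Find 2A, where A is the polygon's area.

7

Pick's theorem states A = I + B/2 − 1, so A = 3 + 3/2 − 1 = 7/2.
Hence 2A = 7.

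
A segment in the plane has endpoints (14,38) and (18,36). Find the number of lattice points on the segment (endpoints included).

The number of lattice points on a segment between lattice points is gcd(|Δx|,|Δy|) + 1 = gcd(4,2) + 1 = 2 + 1 = 3.

3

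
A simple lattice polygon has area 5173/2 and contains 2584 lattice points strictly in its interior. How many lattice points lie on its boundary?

Pick's theorem gives A = I + B/2 − 1, so B = 2(A − I + 1) = 2(5173/2 − 2584 + 1) = 7.

7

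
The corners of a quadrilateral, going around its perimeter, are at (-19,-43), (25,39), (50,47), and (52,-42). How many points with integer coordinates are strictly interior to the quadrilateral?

4008

By the shoelace formula, twice the signed area is |[(-19)·39 − 25·(-43)] + [25·47 − 50·39] + [50·(-42) − 52·47] + [52·(-43) − (-19)·(-42)]| = 8019, so the area is 4009.5.
The number of boundary lattice points is Σ gcd(|Δx|,|Δy|) = gcd(44,82) + gcd(25,8) + gcd(2,89) + gcd(71,1) = 2+1+1+1 = 5.
Pick's theorem gives I = A − B/2 + 1 = 4009.5 − 5/2 + 1 = 4008.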